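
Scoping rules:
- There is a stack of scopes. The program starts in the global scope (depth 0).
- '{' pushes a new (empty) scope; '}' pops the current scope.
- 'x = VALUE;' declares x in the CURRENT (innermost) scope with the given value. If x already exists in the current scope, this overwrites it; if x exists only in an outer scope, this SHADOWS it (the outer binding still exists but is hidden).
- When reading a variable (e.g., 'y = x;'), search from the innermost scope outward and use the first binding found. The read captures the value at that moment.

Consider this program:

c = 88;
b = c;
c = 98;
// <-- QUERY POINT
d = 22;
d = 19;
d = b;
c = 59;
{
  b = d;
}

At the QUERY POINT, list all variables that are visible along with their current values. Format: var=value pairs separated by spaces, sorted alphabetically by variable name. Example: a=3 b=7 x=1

Step 1: declare c=88 at depth 0
Step 2: declare b=(read c)=88 at depth 0
Step 3: declare c=98 at depth 0
Visible at query point: b=88 c=98

Answer: b=88 c=98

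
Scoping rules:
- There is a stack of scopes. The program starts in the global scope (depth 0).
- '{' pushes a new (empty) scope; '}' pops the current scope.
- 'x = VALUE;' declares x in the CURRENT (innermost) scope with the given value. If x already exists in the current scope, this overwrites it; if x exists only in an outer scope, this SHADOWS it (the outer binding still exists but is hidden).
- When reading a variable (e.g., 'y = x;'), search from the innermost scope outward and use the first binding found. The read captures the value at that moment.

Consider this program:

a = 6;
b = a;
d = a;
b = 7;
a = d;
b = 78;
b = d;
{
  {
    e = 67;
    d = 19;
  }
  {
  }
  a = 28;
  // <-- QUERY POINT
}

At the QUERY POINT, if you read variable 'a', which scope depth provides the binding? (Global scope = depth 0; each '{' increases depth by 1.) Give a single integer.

Step 1: declare a=6 at depth 0
Step 2: declare b=(read a)=6 at depth 0
Step 3: declare d=(read a)=6 at depth 0
Step 4: declare b=7 at depth 0
Step 5: declare a=(read d)=6 at depth 0
Step 6: declare b=78 at depth 0
Step 7: declare b=(read d)=6 at depth 0
Step 8: enter scope (depth=1)
Step 9: enter scope (depth=2)
Step 10: declare e=67 at depth 2
Step 11: declare d=19 at depth 2
Step 12: exit scope (depth=1)
Step 13: enter scope (depth=2)
Step 14: exit scope (depth=1)
Step 15: declare a=28 at depth 1
Visible at query point: a=28 b=6 d=6

Answer: 1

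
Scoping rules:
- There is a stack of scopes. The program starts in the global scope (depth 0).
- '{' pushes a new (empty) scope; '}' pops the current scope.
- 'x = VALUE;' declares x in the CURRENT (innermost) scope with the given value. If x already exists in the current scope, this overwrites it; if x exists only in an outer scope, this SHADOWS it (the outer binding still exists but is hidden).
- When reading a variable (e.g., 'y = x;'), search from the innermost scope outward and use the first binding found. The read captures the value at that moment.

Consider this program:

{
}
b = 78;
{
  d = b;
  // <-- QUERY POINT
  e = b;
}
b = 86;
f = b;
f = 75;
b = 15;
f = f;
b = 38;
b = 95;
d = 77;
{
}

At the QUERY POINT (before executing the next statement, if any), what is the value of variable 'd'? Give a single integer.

Step 1: enter scope (depth=1)
Step 2: exit scope (depth=0)
Step 3: declare b=78 at depth 0
Step 4: enter scope (depth=1)
Step 5: declare d=(read b)=78 at depth 1
Visible at query point: b=78 d=78

Answer: 78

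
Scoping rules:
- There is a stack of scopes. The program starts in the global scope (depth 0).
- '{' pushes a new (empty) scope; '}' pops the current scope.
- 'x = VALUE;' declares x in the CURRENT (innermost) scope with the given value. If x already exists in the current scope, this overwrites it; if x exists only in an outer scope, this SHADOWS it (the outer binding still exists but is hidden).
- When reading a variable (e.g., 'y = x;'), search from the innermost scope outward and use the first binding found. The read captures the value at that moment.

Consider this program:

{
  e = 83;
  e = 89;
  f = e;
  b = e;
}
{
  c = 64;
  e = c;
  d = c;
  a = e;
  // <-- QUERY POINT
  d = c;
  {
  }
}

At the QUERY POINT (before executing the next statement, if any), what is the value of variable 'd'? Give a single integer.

Step 1: enter scope (depth=1)
Step 2: declare e=83 at depth 1
Step 3: declare e=89 at depth 1
Step 4: declare f=(read e)=89 at depth 1
Step 5: declare b=(read e)=89 at depth 1
Step 6: exit scope (depth=0)
Step 7: enter scope (depth=1)
Step 8: declare c=64 at depth 1
Step 9: declare e=(read c)=64 at depth 1
Step 10: declare d=(read c)=64 at depth 1
Step 11: declare a=(read e)=64 at depth 1
Visible at query point: a=64 c=64 d=64 e=64

Answer: 64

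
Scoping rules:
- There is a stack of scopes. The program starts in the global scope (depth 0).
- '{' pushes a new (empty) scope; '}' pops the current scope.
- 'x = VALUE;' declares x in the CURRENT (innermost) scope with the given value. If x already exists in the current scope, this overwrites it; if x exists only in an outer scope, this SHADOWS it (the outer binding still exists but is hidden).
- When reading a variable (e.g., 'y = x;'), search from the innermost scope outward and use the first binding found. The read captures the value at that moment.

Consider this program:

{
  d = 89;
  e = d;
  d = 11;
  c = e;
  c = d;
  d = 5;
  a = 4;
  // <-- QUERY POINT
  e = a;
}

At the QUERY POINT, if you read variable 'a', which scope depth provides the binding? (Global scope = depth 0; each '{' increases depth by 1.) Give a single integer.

Answer: 1

Derivation:
Step 1: enter scope (depth=1)
Step 2: declare d=89 at depth 1
Step 3: declare e=(read d)=89 at depth 1
Step 4: declare d=11 at depth 1
Step 5: declare c=(read e)=89 at depth 1
Step 6: declare c=(read d)=11 at depth 1
Step 7: declare d=5 at depth 1
Step 8: declare a=4 at depth 1
Visible at query point: a=4 c=11 d=5 e=89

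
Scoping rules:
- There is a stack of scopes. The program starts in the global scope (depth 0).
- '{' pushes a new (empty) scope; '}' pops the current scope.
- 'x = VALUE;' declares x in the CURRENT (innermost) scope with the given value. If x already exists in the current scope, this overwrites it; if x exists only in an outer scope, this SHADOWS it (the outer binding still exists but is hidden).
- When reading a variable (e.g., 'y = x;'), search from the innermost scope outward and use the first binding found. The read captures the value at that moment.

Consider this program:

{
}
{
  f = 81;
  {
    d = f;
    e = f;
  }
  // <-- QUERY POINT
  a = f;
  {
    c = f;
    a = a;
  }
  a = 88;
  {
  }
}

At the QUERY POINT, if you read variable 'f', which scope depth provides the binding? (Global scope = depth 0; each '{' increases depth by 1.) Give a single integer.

Answer: 1

Derivation:
Step 1: enter scope (depth=1)
Step 2: exit scope (depth=0)
Step 3: enter scope (depth=1)
Step 4: declare f=81 at depth 1
Step 5: enter scope (depth=2)
Step 6: declare d=(read f)=81 at depth 2
Step 7: declare e=(read f)=81 at depth 2
Step 8: exit scope (depth=1)
Visible at query point: f=81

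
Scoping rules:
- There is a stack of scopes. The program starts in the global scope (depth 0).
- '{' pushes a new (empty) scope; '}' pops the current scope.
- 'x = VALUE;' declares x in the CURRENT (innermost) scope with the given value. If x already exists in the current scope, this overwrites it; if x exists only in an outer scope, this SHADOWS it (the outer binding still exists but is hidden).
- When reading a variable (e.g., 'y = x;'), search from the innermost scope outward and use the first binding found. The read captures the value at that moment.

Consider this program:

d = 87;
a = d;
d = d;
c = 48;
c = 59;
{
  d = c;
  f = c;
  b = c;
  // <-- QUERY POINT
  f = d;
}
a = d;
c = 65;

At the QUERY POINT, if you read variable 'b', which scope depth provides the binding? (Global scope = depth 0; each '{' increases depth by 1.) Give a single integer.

Answer: 1

Derivation:
Step 1: declare d=87 at depth 0
Step 2: declare a=(read d)=87 at depth 0
Step 3: declare d=(read d)=87 at depth 0
Step 4: declare c=48 at depth 0
Step 5: declare c=59 at depth 0
Step 6: enter scope (depth=1)
Step 7: declare d=(read c)=59 at depth 1
Step 8: declare f=(read c)=59 at depth 1
Step 9: declare b=(read c)=59 at depth 1
Visible at query point: a=87 b=59 c=59 d=59 f=59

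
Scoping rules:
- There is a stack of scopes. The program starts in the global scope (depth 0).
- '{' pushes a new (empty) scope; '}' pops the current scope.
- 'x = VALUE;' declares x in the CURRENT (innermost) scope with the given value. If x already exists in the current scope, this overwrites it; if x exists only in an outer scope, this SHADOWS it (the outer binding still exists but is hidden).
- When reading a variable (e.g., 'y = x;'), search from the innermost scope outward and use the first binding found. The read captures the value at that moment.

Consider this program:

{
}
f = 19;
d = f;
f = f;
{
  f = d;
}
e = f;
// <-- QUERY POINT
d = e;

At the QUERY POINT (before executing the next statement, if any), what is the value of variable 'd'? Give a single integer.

Answer: 19

Derivation:
Step 1: enter scope (depth=1)
Step 2: exit scope (depth=0)
Step 3: declare f=19 at depth 0
Step 4: declare d=(read f)=19 at depth 0
Step 5: declare f=(read f)=19 at depth 0
Step 6: enter scope (depth=1)
Step 7: declare f=(read d)=19 at depth 1
Step 8: exit scope (depth=0)
Step 9: declare e=(read f)=19 at depth 0
Visible at query point: d=19 e=19 f=19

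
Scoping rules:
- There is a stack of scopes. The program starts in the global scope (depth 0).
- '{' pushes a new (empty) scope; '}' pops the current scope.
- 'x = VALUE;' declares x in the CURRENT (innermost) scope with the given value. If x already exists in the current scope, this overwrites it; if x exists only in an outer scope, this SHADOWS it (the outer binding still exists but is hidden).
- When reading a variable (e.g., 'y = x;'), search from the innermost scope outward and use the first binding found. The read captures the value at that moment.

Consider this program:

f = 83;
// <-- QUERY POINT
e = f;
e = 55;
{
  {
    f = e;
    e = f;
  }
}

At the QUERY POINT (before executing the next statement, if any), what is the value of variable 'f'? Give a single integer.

Step 1: declare f=83 at depth 0
Visible at query point: f=83

Answer: 83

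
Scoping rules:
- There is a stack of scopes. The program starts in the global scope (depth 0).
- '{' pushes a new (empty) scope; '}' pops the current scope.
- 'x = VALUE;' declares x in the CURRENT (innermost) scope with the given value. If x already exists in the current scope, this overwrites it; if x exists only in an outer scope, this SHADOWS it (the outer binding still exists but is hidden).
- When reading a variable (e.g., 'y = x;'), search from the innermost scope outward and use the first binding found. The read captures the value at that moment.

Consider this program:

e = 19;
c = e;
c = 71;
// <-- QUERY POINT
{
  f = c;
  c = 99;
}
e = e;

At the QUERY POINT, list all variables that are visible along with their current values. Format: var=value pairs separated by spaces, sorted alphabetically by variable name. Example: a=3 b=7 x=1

Answer: c=71 e=19

Derivation:
Step 1: declare e=19 at depth 0
Step 2: declare c=(read e)=19 at depth 0
Step 3: declare c=71 at depth 0
Visible at query point: c=71 e=19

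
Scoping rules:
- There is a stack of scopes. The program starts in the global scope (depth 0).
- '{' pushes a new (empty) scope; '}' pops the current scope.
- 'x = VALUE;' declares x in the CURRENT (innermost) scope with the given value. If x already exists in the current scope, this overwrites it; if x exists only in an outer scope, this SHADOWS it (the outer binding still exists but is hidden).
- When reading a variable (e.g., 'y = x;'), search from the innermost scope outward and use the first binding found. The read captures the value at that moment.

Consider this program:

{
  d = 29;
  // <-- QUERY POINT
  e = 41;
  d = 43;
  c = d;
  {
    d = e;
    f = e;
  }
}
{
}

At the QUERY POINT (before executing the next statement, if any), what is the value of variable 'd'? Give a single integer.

Answer: 29

Derivation:
Step 1: enter scope (depth=1)
Step 2: declare d=29 at depth 1
Visible at query point: d=29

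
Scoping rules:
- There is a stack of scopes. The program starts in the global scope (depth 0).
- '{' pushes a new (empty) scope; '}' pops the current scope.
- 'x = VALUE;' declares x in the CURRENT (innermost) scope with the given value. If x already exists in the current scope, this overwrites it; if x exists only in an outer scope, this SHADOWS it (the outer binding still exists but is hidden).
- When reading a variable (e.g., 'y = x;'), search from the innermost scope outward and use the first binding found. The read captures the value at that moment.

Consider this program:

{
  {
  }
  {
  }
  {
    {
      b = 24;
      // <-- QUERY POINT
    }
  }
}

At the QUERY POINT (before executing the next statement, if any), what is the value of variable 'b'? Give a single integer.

Step 1: enter scope (depth=1)
Step 2: enter scope (depth=2)
Step 3: exit scope (depth=1)
Step 4: enter scope (depth=2)
Step 5: exit scope (depth=1)
Step 6: enter scope (depth=2)
Step 7: enter scope (depth=3)
Step 8: declare b=24 at depth 3
Visible at query point: b=24

Answer: 24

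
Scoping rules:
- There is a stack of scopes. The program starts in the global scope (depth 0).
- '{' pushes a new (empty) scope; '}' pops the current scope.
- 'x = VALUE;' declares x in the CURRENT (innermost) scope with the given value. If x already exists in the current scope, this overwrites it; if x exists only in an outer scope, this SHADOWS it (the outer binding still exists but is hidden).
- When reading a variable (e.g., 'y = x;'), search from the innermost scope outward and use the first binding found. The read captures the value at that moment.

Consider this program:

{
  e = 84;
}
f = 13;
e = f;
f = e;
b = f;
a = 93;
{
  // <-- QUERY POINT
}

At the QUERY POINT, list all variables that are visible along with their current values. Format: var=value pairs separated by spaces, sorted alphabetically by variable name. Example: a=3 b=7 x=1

Step 1: enter scope (depth=1)
Step 2: declare e=84 at depth 1
Step 3: exit scope (depth=0)
Step 4: declare f=13 at depth 0
Step 5: declare e=(read f)=13 at depth 0
Step 6: declare f=(read e)=13 at depth 0
Step 7: declare b=(read f)=13 at depth 0
Step 8: declare a=93 at depth 0
Step 9: enter scope (depth=1)
Visible at query point: a=93 b=13 e=13 f=13

Answer: a=93 b=13 e=13 f=13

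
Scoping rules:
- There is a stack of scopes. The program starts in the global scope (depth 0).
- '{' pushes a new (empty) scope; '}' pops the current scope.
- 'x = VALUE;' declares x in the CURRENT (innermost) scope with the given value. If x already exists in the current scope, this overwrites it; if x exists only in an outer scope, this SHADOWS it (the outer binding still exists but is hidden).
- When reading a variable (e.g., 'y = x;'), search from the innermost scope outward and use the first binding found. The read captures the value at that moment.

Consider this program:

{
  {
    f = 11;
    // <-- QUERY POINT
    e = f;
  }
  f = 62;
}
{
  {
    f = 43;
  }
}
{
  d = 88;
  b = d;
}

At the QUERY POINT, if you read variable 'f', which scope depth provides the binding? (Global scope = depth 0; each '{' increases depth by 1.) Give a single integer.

Step 1: enter scope (depth=1)
Step 2: enter scope (depth=2)
Step 3: declare f=11 at depth 2
Visible at query point: f=11

Answer: 2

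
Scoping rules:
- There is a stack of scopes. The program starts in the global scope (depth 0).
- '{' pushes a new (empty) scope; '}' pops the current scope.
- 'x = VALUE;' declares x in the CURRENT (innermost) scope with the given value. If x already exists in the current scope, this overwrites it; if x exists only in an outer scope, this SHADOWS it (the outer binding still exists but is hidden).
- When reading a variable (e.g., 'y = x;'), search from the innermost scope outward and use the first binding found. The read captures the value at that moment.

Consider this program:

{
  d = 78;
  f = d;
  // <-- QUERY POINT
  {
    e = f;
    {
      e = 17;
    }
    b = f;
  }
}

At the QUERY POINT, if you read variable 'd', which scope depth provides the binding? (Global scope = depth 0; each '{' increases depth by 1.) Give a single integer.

Answer: 1

Derivation:
Step 1: enter scope (depth=1)
Step 2: declare d=78 at depth 1
Step 3: declare f=(read d)=78 at depth 1
Visible at query point: d=78 f=78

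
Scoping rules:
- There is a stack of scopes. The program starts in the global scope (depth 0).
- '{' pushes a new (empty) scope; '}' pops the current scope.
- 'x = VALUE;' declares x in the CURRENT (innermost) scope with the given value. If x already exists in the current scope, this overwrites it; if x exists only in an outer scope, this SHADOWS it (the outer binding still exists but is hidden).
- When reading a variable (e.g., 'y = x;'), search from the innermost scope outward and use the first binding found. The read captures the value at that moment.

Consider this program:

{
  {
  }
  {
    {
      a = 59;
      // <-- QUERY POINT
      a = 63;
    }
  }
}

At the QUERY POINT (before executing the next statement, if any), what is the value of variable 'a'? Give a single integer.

Answer: 59

Derivation:
Step 1: enter scope (depth=1)
Step 2: enter scope (depth=2)
Step 3: exit scope (depth=1)
Step 4: enter scope (depth=2)
Step 5: enter scope (depth=3)
Step 6: declare a=59 at depth 3
Visible at query point: a=59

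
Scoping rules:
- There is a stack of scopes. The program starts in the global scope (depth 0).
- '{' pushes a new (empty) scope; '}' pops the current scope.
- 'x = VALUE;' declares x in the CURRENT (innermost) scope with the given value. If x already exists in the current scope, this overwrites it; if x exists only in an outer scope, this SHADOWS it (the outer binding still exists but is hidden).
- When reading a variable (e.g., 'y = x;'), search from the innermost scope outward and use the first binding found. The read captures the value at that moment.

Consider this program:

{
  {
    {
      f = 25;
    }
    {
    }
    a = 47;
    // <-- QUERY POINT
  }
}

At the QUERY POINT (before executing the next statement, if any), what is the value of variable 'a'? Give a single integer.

Answer: 47

Derivation:
Step 1: enter scope (depth=1)
Step 2: enter scope (depth=2)
Step 3: enter scope (depth=3)
Step 4: declare f=25 at depth 3
Step 5: exit scope (depth=2)
Step 6: enter scope (depth=3)
Step 7: exit scope (depth=2)
Step 8: declare a=47 at depth 2
Visible at query point: a=47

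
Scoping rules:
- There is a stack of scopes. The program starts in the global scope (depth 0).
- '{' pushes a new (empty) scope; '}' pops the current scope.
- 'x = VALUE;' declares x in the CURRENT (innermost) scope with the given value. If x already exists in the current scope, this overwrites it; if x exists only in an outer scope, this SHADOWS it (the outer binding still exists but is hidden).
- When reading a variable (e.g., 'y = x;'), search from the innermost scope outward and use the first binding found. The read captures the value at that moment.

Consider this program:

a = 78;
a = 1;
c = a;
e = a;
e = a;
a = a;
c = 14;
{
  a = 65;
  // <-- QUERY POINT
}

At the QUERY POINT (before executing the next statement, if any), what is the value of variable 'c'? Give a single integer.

Answer: 14

Derivation:
Step 1: declare a=78 at depth 0
Step 2: declare a=1 at depth 0
Step 3: declare c=(read a)=1 at depth 0
Step 4: declare e=(read a)=1 at depth 0
Step 5: declare e=(read a)=1 at depth 0
Step 6: declare a=(read a)=1 at depth 0
Step 7: declare c=14 at depth 0
Step 8: enter scope (depth=1)
Step 9: declare a=65 at depth 1
Visible at query point: a=65 c=14 e=1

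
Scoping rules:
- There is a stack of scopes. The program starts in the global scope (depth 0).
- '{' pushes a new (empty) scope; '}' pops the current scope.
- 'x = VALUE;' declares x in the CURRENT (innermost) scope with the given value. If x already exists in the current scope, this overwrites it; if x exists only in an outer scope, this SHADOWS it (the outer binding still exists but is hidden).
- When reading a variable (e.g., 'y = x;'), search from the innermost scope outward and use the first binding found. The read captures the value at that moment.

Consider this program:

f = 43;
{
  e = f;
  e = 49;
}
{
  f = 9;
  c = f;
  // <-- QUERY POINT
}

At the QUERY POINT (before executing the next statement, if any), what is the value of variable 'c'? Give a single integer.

Step 1: declare f=43 at depth 0
Step 2: enter scope (depth=1)
Step 3: declare e=(read f)=43 at depth 1
Step 4: declare e=49 at depth 1
Step 5: exit scope (depth=0)
Step 6: enter scope (depth=1)
Step 7: declare f=9 at depth 1
Step 8: declare c=(read f)=9 at depth 1
Visible at query point: c=9 f=9

Answer: 9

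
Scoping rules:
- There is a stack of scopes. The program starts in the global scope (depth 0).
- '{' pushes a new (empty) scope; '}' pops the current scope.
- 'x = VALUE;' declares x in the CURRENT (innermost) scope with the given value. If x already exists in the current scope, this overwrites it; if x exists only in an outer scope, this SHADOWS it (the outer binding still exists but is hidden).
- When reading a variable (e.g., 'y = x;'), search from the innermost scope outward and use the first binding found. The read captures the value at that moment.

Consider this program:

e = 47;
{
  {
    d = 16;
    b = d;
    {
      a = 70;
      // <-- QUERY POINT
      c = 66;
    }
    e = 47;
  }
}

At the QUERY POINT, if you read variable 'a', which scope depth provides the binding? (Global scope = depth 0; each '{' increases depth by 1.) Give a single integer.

Answer: 3

Derivation:
Step 1: declare e=47 at depth 0
Step 2: enter scope (depth=1)
Step 3: enter scope (depth=2)
Step 4: declare d=16 at depth 2
Step 5: declare b=(read d)=16 at depth 2
Step 6: enter scope (depth=3)
Step 7: declare a=70 at depth 3
Visible at query point: a=70 b=16 d=16 e=47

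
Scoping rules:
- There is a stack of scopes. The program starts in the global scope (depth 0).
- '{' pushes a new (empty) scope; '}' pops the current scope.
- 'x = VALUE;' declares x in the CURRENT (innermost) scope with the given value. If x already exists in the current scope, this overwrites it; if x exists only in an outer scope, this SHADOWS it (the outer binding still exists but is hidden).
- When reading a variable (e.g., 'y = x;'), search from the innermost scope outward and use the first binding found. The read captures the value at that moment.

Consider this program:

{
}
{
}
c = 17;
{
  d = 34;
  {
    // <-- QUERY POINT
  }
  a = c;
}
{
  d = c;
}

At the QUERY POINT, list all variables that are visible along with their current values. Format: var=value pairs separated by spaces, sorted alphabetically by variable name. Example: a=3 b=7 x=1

Step 1: enter scope (depth=1)
Step 2: exit scope (depth=0)
Step 3: enter scope (depth=1)
Step 4: exit scope (depth=0)
Step 5: declare c=17 at depth 0
Step 6: enter scope (depth=1)
Step 7: declare d=34 at depth 1
Step 8: enter scope (depth=2)
Visible at query point: c=17 d=34

Answer: c=17 d=34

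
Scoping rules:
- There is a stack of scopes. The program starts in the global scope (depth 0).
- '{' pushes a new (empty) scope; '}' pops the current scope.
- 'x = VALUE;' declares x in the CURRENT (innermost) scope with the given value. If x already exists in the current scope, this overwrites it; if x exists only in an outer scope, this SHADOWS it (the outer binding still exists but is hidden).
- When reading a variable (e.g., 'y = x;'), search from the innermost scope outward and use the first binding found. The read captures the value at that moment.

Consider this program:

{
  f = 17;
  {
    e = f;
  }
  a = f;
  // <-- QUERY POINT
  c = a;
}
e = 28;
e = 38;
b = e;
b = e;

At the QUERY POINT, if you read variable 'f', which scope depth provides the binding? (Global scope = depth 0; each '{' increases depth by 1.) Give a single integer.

Step 1: enter scope (depth=1)
Step 2: declare f=17 at depth 1
Step 3: enter scope (depth=2)
Step 4: declare e=(read f)=17 at depth 2
Step 5: exit scope (depth=1)
Step 6: declare a=(read f)=17 at depth 1
Visible at query point: a=17 f=17

Answer: 1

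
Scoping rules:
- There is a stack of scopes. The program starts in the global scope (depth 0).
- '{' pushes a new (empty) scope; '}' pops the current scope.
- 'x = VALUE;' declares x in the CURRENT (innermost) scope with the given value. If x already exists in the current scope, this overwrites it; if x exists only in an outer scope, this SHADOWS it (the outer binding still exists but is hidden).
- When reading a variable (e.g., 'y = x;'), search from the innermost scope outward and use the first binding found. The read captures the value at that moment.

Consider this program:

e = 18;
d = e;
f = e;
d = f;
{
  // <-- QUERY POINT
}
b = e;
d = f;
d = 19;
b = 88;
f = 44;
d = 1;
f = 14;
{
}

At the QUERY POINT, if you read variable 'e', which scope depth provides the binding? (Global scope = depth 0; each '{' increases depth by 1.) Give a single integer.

Answer: 0

Derivation:
Step 1: declare e=18 at depth 0
Step 2: declare d=(read e)=18 at depth 0
Step 3: declare f=(read e)=18 at depth 0
Step 4: declare d=(read f)=18 at depth 0
Step 5: enter scope (depth=1)
Visible at query point: d=18 e=18 f=18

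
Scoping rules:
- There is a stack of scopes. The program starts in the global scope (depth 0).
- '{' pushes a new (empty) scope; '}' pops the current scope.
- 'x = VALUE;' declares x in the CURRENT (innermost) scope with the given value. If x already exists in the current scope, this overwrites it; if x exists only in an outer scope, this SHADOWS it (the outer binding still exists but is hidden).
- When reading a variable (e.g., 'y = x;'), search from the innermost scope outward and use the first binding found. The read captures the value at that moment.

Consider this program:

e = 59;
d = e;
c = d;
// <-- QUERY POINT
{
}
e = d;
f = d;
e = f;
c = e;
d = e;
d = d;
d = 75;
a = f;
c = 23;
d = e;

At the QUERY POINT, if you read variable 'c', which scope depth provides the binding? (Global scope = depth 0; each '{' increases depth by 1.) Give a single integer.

Answer: 0

Derivation:
Step 1: declare e=59 at depth 0
Step 2: declare d=(read e)=59 at depth 0
Step 3: declare c=(read d)=59 at depth 0
Visible at query point: c=59 d=59 e=59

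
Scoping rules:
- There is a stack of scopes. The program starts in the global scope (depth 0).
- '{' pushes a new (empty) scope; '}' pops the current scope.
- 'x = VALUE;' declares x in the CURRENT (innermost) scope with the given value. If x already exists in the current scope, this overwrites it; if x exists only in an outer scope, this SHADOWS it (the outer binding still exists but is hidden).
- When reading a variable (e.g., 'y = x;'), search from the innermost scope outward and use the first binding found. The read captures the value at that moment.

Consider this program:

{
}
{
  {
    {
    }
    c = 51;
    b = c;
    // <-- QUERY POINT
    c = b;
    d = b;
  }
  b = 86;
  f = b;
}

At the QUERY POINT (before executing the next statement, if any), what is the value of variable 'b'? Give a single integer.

Answer: 51

Derivation:
Step 1: enter scope (depth=1)
Step 2: exit scope (depth=0)
Step 3: enter scope (depth=1)
Step 4: enter scope (depth=2)
Step 5: enter scope (depth=3)
Step 6: exit scope (depth=2)
Step 7: declare c=51 at depth 2
Step 8: declare b=(read c)=51 at depth 2
Visible at query point: b=51 c=51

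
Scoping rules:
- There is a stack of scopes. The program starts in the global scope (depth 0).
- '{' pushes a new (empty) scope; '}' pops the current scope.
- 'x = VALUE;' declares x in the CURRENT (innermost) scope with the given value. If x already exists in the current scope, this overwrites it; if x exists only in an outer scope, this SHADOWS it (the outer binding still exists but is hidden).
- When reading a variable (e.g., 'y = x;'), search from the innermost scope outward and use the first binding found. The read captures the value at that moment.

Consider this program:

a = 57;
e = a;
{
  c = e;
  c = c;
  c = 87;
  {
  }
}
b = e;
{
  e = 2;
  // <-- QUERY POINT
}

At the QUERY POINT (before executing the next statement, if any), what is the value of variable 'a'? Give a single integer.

Step 1: declare a=57 at depth 0
Step 2: declare e=(read a)=57 at depth 0
Step 3: enter scope (depth=1)
Step 4: declare c=(read e)=57 at depth 1
Step 5: declare c=(read c)=57 at depth 1
Step 6: declare c=87 at depth 1
Step 7: enter scope (depth=2)
Step 8: exit scope (depth=1)
Step 9: exit scope (depth=0)
Step 10: declare b=(read e)=57 at depth 0
Step 11: enter scope (depth=1)
Step 12: declare e=2 at depth 1
Visible at query point: a=57 b=57 e=2

Answer: 57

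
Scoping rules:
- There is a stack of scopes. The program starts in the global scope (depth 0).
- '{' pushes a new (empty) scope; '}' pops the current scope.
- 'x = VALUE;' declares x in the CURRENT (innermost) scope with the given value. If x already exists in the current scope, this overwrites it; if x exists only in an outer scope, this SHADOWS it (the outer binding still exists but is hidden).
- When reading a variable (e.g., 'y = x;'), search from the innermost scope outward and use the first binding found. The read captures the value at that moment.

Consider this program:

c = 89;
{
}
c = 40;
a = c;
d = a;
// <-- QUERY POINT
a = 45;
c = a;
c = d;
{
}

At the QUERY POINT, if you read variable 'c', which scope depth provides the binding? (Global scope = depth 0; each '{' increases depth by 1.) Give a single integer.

Step 1: declare c=89 at depth 0
Step 2: enter scope (depth=1)
Step 3: exit scope (depth=0)
Step 4: declare c=40 at depth 0
Step 5: declare a=(read c)=40 at depth 0
Step 6: declare d=(read a)=40 at depth 0
Visible at query point: a=40 c=40 d=40

Answer: 0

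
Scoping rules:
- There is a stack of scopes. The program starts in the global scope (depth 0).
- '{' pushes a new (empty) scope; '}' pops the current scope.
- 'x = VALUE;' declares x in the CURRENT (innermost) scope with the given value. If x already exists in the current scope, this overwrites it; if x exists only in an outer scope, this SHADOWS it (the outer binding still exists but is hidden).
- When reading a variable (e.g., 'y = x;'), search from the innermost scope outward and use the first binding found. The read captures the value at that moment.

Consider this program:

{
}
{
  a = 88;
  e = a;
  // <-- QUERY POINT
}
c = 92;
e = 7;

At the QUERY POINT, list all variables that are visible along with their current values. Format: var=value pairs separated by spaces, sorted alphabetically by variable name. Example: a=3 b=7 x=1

Answer: a=88 e=88

Derivation:
Step 1: enter scope (depth=1)
Step 2: exit scope (depth=0)
Step 3: enter scope (depth=1)
Step 4: declare a=88 at depth 1
Step 5: declare e=(read a)=88 at depth 1
Visible at query point: a=88 e=88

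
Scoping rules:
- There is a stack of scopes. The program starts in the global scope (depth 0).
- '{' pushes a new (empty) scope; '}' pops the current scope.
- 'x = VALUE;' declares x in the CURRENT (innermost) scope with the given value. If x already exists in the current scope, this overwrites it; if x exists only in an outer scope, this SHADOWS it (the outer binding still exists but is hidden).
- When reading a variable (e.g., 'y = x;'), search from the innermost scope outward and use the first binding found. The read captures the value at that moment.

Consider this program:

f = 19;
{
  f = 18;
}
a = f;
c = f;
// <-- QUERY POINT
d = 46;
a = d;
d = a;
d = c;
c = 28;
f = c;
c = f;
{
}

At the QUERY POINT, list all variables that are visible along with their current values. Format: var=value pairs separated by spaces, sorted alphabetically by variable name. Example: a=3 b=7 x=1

Step 1: declare f=19 at depth 0
Step 2: enter scope (depth=1)
Step 3: declare f=18 at depth 1
Step 4: exit scope (depth=0)
Step 5: declare a=(read f)=19 at depth 0
Step 6: declare c=(read f)=19 at depth 0
Visible at query point: a=19 c=19 f=19

Answer: a=19 c=19 f=19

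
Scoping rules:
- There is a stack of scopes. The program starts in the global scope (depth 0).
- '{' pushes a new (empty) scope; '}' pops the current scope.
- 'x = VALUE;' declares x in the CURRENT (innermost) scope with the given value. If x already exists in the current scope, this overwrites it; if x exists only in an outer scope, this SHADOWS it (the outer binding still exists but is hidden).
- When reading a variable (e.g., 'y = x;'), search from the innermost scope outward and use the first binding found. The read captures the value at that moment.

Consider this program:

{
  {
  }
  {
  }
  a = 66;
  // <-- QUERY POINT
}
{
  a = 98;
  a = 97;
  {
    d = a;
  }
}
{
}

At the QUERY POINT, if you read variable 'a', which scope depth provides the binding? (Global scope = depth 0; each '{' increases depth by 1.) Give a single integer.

Step 1: enter scope (depth=1)
Step 2: enter scope (depth=2)
Step 3: exit scope (depth=1)
Step 4: enter scope (depth=2)
Step 5: exit scope (depth=1)
Step 6: declare a=66 at depth 1
Visible at query point: a=66

Answer: 1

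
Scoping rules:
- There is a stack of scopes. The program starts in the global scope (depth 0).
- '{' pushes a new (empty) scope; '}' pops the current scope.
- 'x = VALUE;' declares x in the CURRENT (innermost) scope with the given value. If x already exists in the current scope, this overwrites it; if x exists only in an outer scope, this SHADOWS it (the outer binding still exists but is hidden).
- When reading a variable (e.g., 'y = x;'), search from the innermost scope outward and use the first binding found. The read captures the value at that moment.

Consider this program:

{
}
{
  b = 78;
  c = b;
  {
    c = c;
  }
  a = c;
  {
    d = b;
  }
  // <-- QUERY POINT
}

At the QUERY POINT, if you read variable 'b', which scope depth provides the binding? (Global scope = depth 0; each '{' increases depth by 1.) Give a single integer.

Answer: 1

Derivation:
Step 1: enter scope (depth=1)
Step 2: exit scope (depth=0)
Step 3: enter scope (depth=1)
Step 4: declare b=78 at depth 1
Step 5: declare c=(read b)=78 at depth 1
Step 6: enter scope (depth=2)
Step 7: declare c=(read c)=78 at depth 2
Step 8: exit scope (depth=1)
Step 9: declare a=(read c)=78 at depth 1
Step 10: enter scope (depth=2)
Step 11: declare d=(read b)=78 at depth 2
Step 12: exit scope (depth=1)
Visible at query point: a=78 b=78 c=78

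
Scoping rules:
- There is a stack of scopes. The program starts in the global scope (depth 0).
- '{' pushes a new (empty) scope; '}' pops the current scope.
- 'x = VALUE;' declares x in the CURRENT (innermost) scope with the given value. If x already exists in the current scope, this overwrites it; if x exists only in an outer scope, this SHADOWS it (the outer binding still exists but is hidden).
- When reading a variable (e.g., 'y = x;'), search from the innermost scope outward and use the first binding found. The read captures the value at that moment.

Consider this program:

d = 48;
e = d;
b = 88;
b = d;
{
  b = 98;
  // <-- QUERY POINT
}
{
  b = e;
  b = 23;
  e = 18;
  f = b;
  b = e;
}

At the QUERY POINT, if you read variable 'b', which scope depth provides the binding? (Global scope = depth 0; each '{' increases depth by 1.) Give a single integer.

Step 1: declare d=48 at depth 0
Step 2: declare e=(read d)=48 at depth 0
Step 3: declare b=88 at depth 0
Step 4: declare b=(read d)=48 at depth 0
Step 5: enter scope (depth=1)
Step 6: declare b=98 at depth 1
Visible at query point: b=98 d=48 e=48

Answer: 1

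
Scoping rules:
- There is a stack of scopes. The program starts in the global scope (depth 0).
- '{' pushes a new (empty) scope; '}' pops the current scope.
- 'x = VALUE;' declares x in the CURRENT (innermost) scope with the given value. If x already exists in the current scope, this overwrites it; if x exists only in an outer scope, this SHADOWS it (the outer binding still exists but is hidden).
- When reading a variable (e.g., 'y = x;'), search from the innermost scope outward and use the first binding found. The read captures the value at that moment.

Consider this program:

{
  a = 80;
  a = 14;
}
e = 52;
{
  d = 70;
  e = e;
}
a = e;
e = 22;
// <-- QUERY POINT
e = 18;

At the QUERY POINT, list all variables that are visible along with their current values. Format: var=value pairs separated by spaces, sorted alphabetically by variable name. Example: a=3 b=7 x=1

Answer: a=52 e=22

Derivation:
Step 1: enter scope (depth=1)
Step 2: declare a=80 at depth 1
Step 3: declare a=14 at depth 1
Step 4: exit scope (depth=0)
Step 5: declare e=52 at depth 0
Step 6: enter scope (depth=1)
Step 7: declare d=70 at depth 1
Step 8: declare e=(read e)=52 at depth 1
Step 9: exit scope (depth=0)
Step 10: declare a=(read e)=52 at depth 0
Step 11: declare e=22 at depth 0
Visible at query point: a=52 e=22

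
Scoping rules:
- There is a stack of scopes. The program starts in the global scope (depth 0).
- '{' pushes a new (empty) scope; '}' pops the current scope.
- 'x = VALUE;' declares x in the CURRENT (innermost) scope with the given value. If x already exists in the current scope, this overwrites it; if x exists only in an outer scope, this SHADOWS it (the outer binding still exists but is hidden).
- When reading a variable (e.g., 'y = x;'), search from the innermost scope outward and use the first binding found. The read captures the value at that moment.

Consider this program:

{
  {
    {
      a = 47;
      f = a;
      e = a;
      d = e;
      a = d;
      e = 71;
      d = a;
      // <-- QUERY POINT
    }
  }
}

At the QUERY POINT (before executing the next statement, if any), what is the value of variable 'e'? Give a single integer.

Answer: 71

Derivation:
Step 1: enter scope (depth=1)
Step 2: enter scope (depth=2)
Step 3: enter scope (depth=3)
Step 4: declare a=47 at depth 3
Step 5: declare f=(read a)=47 at depth 3
Step 6: declare e=(read a)=47 at depth 3
Step 7: declare d=(read e)=47 at depth 3
Step 8: declare a=(read d)=47 at depth 3
Step 9: declare e=71 at depth 3
Step 10: declare d=(read a)=47 at depth 3
Visible at query point: a=47 d=47 e=71 f=47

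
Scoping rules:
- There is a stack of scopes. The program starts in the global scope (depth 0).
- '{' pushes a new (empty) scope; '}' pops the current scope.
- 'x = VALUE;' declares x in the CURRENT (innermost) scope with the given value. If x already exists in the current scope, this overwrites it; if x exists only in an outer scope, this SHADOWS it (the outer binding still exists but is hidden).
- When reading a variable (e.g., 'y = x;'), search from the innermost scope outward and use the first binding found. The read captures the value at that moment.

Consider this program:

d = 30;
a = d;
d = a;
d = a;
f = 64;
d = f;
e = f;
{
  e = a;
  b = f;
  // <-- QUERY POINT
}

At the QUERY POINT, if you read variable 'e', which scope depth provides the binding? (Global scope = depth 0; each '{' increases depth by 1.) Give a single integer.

Step 1: declare d=30 at depth 0
Step 2: declare a=(read d)=30 at depth 0
Step 3: declare d=(read a)=30 at depth 0
Step 4: declare d=(read a)=30 at depth 0
Step 5: declare f=64 at depth 0
Step 6: declare d=(read f)=64 at depth 0
Step 7: declare e=(read f)=64 at depth 0
Step 8: enter scope (depth=1)
Step 9: declare e=(read a)=30 at depth 1
Step 10: declare b=(read f)=64 at depth 1
Visible at query point: a=30 b=64 d=64 e=30 f=64

Answer: 1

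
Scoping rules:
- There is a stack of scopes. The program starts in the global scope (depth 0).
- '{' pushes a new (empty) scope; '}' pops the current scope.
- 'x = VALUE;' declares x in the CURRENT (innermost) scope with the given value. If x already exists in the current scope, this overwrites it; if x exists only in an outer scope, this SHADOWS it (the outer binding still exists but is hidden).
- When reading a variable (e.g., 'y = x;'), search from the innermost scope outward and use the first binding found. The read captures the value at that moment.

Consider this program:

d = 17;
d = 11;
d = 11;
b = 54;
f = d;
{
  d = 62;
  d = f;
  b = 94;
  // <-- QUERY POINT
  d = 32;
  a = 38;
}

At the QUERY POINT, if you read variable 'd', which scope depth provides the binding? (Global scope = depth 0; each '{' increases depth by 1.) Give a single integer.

Step 1: declare d=17 at depth 0
Step 2: declare d=11 at depth 0
Step 3: declare d=11 at depth 0
Step 4: declare b=54 at depth 0
Step 5: declare f=(read d)=11 at depth 0
Step 6: enter scope (depth=1)
Step 7: declare d=62 at depth 1
Step 8: declare d=(read f)=11 at depth 1
Step 9: declare b=94 at depth 1
Visible at query point: b=94 d=11 f=11

Answer: 1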